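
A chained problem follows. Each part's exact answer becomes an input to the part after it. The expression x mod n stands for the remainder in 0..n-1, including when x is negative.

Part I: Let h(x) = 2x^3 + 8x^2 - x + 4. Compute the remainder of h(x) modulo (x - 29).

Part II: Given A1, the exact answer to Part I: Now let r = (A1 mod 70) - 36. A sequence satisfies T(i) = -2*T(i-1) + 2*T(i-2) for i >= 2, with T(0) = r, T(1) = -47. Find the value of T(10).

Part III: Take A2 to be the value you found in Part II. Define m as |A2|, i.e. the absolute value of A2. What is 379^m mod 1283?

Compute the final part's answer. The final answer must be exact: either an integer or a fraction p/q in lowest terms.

Part I: remainder = value at the root: 2*(29)^3 + 8*(29)^2 - 1*(29)^1 + 4 = (48778) + (6728) + (-29) + (4) = 55481; answer 55481
Part II: A1 = 55481; r = 5; T(2) = -2*(-47) + 2*(5) = 104; iterating: T(2)=104, T(3)=-302, T(4)=812, T(5)=-2228, T(6)=6080, T(7)=-16616, T(8)=45392, T(9)=-124016, T(10)=338816; answer 338816
Part III: A2 = 338816; m = 338816; squarings mod 1283: 379^1=379, 379^2=1228, 379^4=459, 379^8=269, 379^16=513, 379^32=154, 379^64=622, 379^128=701, 379^256=12, 379^512=144, 379^1024=208, 379^2048=925, 379^4096=1147, 379^8192=534, 379^16384=330, 379^32768=1128, 379^65536=931, 379^131072=736, 379^262144=270; 379^338816 = 379^128 * 379^256 * 379^512 * 379^2048 * 379^8192 * 379^65536 * 379^262144 = 279 (mod 1283); answer 279

279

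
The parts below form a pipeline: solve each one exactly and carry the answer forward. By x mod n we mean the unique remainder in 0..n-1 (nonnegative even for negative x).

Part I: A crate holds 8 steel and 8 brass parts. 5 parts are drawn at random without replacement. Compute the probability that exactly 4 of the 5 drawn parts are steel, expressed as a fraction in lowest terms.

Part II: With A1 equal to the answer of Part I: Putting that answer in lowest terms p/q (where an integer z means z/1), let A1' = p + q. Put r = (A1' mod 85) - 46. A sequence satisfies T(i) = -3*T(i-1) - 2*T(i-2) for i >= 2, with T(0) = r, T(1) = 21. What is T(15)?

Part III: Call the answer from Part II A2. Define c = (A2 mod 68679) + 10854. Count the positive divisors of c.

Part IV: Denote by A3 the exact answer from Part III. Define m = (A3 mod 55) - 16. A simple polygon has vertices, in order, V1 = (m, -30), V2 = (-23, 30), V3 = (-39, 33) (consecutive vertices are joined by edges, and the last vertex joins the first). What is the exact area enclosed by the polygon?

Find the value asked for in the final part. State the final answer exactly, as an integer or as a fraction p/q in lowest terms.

Part I: total draws C(16,5) = 4368; favorable C(8,4)*C(8,1) = 560; P = 5/39; answer 5/39
Part II: A1 = 5/39; threaded value p + q = 44; r = -2; T(2) = -3*(21) - 2*(-2) = -59; iterating: T(2)=-59, T(3)=135, T(4)=-287, T(5)=591, T(6)=-1199, T(7)=2415, T(8)=-4847, T(9)=9711, T(10)=-19439, T(11)=38895, T(12)=-77807, T(13)=155631, T(14)=-311279, T(15)=622575; answer 622575
Part III: A2 = 622575; c = 15318; 15318 = 2 * 3^2 * 23 * 37; number of divisors = (1+1) * (2+1) * (1+1) * (1+1) = 24; answer 24
Part IV: A3 = 24; m = 8; cross terms: (8*30 - -23*-30)=-450, (-23*33 - -39*30)=411, (-39*-30 - 8*33)=906; twice the area = |867| = 867; area = 867/2; answer 867/2

867/2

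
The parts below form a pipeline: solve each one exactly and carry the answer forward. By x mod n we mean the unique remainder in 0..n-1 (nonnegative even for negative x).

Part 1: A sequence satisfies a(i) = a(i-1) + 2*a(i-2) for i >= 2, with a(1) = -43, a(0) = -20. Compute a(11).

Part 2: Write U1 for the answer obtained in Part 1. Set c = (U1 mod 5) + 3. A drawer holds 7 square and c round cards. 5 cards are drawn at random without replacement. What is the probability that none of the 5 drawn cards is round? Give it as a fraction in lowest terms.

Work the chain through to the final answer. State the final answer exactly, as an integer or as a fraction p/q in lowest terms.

1/22

Part 1: a(2) = 1*(-43) + 2*(-20) = -83; iterating: a(2)=-83, a(3)=-169, a(4)=-335, a(5)=-673, a(6)=-1343, a(7)=-2689, a(8)=-5375, a(9)=-10753, a(10)=-21503, a(11)=-43009; answer -43009
Part 2: U1 = -43009; c = 4; total draws C(11,5) = 462; favorable C(7,5) = 21; P = 1/22; answer 1/22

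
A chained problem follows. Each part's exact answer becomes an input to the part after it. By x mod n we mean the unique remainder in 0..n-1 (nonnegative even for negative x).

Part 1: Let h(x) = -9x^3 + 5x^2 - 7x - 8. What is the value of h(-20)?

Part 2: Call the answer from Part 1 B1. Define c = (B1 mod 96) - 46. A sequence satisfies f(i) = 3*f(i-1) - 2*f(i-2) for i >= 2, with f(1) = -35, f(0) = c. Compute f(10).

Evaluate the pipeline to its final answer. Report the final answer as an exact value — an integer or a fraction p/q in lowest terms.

Part 1: -9*(-20)^3 + 5*(-20)^2 - 7*(-20)^1 - 8 = (72000) + (2000) + (140) + (-8) = 74132; answer 74132
Part 2: B1 = 74132; c = -26; f(2) = 3*(-35) - 2*(-26) = -53; iterating: f(2)=-53, f(3)=-89, f(4)=-161, f(5)=-305, f(6)=-593, f(7)=-1169, f(8)=-2321, f(9)=-4625, f(10)=-9233; answer -9233

-9233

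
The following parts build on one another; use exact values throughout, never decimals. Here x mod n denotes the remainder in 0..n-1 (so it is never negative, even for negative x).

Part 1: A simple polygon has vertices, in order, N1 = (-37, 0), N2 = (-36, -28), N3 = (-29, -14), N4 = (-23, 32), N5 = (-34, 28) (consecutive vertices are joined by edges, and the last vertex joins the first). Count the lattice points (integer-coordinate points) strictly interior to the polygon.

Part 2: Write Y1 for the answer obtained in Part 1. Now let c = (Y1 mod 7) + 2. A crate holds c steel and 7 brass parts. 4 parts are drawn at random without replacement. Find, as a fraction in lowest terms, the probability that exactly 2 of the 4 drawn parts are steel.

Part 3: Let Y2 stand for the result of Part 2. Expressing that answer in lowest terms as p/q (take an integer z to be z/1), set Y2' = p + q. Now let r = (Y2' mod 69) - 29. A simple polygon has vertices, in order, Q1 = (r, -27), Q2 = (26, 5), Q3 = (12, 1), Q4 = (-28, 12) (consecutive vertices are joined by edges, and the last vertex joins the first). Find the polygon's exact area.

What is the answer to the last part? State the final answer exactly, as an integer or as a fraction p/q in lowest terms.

Part 1: cross terms: (-37*-28 - -36*0)=1036, (-36*-14 - -29*-28)=-308, (-29*32 - -23*-14)=-1250, (-23*28 - -34*32)=444, (-34*0 - -37*28)=1036; twice the area = |958| = 958; area = 479; boundary points = 1 + 7 + 2 + 1 + 1 = 12; strictly interior points = area - boundary/2 + 1 = 474; answer 474
Part 2: Y1 = 474; c = 7; total draws C(14,4) = 1001; favorable C(7,2)*C(7,2) = 441; P = 63/143; answer 63/143
Part 3: Y2 = 63/143; threaded value p + q = 206; r = 39; cross terms: (39*5 - 26*-27)=897, (26*1 - 12*5)=-34, (12*12 - -28*1)=172, (-28*-27 - 39*12)=288; twice the area = |1323| = 1323; area = 1323/2; answer 1323/2

1323/2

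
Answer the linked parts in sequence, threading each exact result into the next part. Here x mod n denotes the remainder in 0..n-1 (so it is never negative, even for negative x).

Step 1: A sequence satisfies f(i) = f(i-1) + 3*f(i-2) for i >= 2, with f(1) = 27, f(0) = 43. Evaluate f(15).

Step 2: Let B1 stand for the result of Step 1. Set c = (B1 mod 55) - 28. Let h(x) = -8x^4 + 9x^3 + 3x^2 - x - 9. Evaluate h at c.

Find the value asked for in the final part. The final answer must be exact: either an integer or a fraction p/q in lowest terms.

-1206829

Step 1: f(2) = 1*(27) + 3*(43) = 156; iterating: f(2)=156, f(3)=237, f(4)=705, f(5)=1416, f(6)=3531, f(7)=7779, f(8)=18372, f(9)=41709, f(10)=96825, f(11)=221952, f(12)=512427, f(13)=1178283, f(14)=2715564, f(15)=6250413; answer 6250413
Step 2: B1 = 6250413; c = 20; -8*(20)^4 + 9*(20)^3 + 3*(20)^2 - 1*(20)^1 - 9 = (-1280000) + (72000) + (1200) + (-20) + (-9) = -1206829; answer -1206829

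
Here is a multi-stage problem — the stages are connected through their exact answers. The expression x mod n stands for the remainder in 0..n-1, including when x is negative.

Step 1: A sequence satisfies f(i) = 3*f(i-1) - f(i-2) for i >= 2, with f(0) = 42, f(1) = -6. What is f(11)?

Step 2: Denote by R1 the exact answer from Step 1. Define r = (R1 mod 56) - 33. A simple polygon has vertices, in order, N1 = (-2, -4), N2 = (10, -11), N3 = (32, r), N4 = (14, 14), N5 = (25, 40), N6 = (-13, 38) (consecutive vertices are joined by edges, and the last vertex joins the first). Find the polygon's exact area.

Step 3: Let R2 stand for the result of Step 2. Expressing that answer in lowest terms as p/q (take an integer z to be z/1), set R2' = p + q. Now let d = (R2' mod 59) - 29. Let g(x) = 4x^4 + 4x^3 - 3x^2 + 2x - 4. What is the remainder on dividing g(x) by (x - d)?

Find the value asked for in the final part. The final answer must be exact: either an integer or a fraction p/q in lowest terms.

Step 1: f(2) = 3*(-6) - 1*(42) = -60; iterating: f(2)=-60, f(3)=-174, f(4)=-462, f(5)=-1212, f(6)=-3174, f(7)=-8310, f(8)=-21756, f(9)=-56958, f(10)=-149118, f(11)=-390396; answer -390396
Step 2: R1 = -390396; r = 3; cross terms: (-2*-11 - 10*-4)=62, (10*3 - 32*-11)=382, (32*14 - 14*3)=406, (14*40 - 25*14)=210, (25*38 - -13*40)=1470, (-13*-4 - -2*38)=128; twice the area = |2658| = 2658; area = 1329; answer 1329
Step 3: R2 = 1329; threaded value p + q = 1330; d = 3; remainder = value at the root: 4*(3)^4 + 4*(3)^3 - 3*(3)^2 + 2*(3)^1 - 4 = (324) + (108) + (-27) + (6) + (-4) = 407; answer 407

407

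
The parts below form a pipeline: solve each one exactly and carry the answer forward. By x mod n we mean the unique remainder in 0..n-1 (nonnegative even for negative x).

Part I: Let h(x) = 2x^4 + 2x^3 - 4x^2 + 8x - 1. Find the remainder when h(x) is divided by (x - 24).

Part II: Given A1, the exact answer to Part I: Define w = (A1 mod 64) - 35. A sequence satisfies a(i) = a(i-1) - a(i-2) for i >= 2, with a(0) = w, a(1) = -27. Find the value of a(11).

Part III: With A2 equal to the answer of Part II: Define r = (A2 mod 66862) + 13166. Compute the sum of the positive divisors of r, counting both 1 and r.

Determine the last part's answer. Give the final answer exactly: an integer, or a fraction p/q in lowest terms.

20748

Part I: remainder = value at the root: 2*(24)^4 + 2*(24)^3 - 4*(24)^2 + 8*(24)^1 - 1 = (663552) + (27648) + (-2304) + (192) + (-1) = 689087; answer 689087
Part II: A1 = 689087; w = 28; a(2) = 1*(-27) - 1*(28) = -55; iterating: a(2)=-55, a(3)=-28, a(4)=27, a(5)=55, a(6)=28, a(7)=-27, a(8)=-55, a(9)=-28, a(10)=27, a(11)=55; answer 55
Part III: A2 = 55; r = 13221; 13221 = 3^2 * 13 * 113; sigma = (1 + 3 + 9) * (1 + 13) * (1 + 113) = 13 * 14 * 114 = 20748; answer 20748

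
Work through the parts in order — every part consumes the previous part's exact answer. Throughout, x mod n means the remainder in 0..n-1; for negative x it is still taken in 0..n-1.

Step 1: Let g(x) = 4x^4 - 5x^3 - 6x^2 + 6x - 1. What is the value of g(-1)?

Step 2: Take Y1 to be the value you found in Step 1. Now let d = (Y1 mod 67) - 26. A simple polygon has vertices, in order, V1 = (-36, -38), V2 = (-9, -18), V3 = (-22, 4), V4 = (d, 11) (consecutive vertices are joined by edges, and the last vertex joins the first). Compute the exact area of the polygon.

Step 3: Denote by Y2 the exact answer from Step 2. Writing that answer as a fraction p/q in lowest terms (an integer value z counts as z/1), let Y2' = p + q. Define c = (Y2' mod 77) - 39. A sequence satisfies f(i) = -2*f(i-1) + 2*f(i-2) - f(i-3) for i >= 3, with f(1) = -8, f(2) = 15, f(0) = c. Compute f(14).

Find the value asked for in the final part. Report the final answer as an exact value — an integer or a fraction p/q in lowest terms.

Step 1: 4*(-1)^4 - 5*(-1)^3 - 6*(-1)^2 + 6*(-1)^1 - 1 = (4) + (5) + (-6) + (-6) + (-1) = -4; answer -4
Step 2: Y1 = -4; d = 37; cross terms: (-36*-18 - -9*-38)=306, (-9*4 - -22*-18)=-432, (-22*11 - 37*4)=-390, (37*-38 - -36*11)=-1010; twice the area = |-1526| = 1526; area = 763; answer 763
Step 3: Y2 = 763; threaded value p + q = 764; c = 32; f(3) = -2*(15) + 2*(-8) - 1*(32) = -78; iterating: f(3)=-78, f(4)=194, f(5)=-559, f(6)=1584, f(7)=-4480, f(8)=12687, f(9)=-35918, f(10)=101690, f(11)=-287903, f(12)=815104, f(13)=-2307704, f(14)=6533519; answer 6533519

6533519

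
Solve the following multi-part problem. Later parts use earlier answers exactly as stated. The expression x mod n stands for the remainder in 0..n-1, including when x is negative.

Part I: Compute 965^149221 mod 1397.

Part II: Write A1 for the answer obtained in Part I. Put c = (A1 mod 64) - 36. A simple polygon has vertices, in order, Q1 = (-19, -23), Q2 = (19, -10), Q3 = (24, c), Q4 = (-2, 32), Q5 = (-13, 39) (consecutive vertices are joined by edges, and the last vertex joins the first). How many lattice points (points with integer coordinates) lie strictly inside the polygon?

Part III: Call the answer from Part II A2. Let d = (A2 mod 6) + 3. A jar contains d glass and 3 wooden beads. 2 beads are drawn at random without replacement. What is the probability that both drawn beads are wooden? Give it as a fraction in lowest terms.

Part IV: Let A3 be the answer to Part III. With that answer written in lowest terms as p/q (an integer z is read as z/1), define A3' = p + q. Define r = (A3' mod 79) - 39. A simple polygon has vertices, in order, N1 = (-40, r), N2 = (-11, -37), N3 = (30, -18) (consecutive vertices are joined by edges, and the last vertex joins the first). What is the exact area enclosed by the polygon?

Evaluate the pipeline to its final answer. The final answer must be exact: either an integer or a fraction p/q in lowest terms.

2847/2

Part I: squarings mod 1397: 965^1=965, 965^2=823, 965^4=1181, 965^8=555, 965^16=685, 965^32=1230, 965^64=1346, 965^128=1204, 965^256=927, 965^512=174, 965^1024=939, 965^2048=214, 965^4096=1092, 965^8192=823, 965^16384=1181, 965^32768=555, 965^65536=685, 965^131072=1230; 965^149221 = 965^1 * 965^4 * 965^32 * 965^64 * 965^128 * 965^512 * 965^1024 * 965^16384 * 965^131072 = 558 (mod 1397); answer 558
Part II: A1 = 558; c = 10; cross terms: (-19*-10 - 19*-23)=627, (19*10 - 24*-10)=430, (24*32 - -2*10)=788, (-2*39 - -13*32)=338, (-13*-23 - -19*39)=1040; twice the area = |3223| = 3223; area = 3223/2; boundary points = 1 + 5 + 2 + 1 + 2 = 11; strictly interior points = area - boundary/2 + 1 = 1607; answer 1607
Part III: A2 = 1607; d = 8; total draws C(11,2) = 55; favorable C(3,2) = 3; P = 3/55; answer 3/55
Part IV: A3 = 3/55; threaded value p + q = 58; r = 19; cross terms: (-40*-37 - -11*19)=1689, (-11*-18 - 30*-37)=1308, (30*19 - -40*-18)=-150; twice the area = |2847| = 2847; area = 2847/2; answer 2847/2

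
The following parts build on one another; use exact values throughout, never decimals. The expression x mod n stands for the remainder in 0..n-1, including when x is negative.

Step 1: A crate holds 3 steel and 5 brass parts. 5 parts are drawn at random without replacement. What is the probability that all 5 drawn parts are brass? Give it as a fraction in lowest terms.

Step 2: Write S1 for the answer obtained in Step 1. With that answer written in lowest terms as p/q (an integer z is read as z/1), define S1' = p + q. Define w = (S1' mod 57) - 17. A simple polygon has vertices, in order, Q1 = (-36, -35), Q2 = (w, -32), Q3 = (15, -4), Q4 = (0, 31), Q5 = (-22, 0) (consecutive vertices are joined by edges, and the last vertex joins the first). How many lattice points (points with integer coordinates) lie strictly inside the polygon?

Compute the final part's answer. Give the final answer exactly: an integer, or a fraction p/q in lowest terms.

Step 1: total draws C(8,5) = 56; favorable C(5,5) = 1; P = 1/56; answer 1/56
Step 2: S1 = 1/56; threaded value p + q = 57; w = -17; cross terms: (-36*-32 - -17*-35)=557, (-17*-4 - 15*-32)=548, (15*31 - 0*-4)=465, (0*0 - -22*31)=682, (-22*-35 - -36*0)=770; twice the area = |3022| = 3022; area = 1511; boundary points = 1 + 4 + 5 + 1 + 7 = 18; strictly interior points = area - boundary/2 + 1 = 1503; answer 1503

1503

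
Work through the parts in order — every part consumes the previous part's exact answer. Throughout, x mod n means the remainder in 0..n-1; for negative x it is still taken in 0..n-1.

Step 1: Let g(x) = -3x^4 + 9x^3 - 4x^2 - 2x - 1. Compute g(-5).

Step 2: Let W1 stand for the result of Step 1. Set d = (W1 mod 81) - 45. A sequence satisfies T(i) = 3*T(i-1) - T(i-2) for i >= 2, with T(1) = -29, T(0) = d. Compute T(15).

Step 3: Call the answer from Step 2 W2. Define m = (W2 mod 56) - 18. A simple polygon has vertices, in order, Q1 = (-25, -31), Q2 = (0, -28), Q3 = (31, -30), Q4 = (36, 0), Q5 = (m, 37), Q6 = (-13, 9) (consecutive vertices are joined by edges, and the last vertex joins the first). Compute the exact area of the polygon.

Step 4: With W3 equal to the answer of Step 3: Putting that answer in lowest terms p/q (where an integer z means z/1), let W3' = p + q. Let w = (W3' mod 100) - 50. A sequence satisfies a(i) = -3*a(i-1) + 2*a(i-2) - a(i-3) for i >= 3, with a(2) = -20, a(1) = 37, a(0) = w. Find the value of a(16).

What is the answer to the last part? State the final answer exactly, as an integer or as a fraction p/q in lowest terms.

-2912696512

Step 1: -3*(-5)^4 + 9*(-5)^3 - 4*(-5)^2 - 2*(-5)^1 - 1 = (-1875) + (-1125) + (-100) + (10) + (-1) = -3091; answer -3091
Step 2: W1 = -3091; d = 23; T(2) = 3*(-29) - 1*(23) = -110; iterating: T(2)=-110, T(3)=-301, T(4)=-793, T(5)=-2078, T(6)=-5441, T(7)=-14245, T(8)=-37294, T(9)=-97637, T(10)=-255617, T(11)=-669214, T(12)=-1752025, T(13)=-4586861, T(14)=-12008558, T(15)=-31438813; answer -31438813
Step 3: W2 = -31438813; m = 17; cross terms: (-25*-28 - 0*-31)=700, (0*-30 - 31*-28)=868, (31*0 - 36*-30)=1080, (36*37 - 17*0)=1332, (17*9 - -13*37)=634, (-13*-31 - -25*9)=628; twice the area = |5242| = 5242; area = 2621; answer 2621
Step 4: W3 = 2621; threaded value p + q = 2622; w = -28; a(3) = -3*(-20) + 2*(37) - 1*(-28) = 162; iterating: a(3)=162, a(4)=-563, a(5)=2033, a(6)=-7387, a(7)=26790, a(8)=-97177, a(9)=352498, a(10)=-1278638, a(11)=4638087, a(12)=-16824035, a(13)=61026917, a(14)=-221366908, a(15)=802978593, a(16)=-2912696512; answer -2912696512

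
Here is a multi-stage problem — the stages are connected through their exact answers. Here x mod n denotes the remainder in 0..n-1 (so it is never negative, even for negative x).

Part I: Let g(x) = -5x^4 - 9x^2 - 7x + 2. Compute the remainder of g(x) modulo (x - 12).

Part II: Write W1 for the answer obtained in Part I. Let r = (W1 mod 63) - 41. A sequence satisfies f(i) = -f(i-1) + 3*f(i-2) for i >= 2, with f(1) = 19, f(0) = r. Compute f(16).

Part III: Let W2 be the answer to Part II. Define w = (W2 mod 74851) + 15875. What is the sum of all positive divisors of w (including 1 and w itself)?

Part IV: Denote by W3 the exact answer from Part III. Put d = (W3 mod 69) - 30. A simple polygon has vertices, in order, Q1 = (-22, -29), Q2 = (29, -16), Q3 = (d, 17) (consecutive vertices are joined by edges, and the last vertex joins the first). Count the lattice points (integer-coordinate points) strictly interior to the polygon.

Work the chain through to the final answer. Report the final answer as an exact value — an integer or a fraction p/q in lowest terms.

Part I: remainder = value at the root: -5*(12)^4 - 9*(12)^2 - 7*(12)^1 + 2 = (-103680) + (-1296) + (-84) + (2) = -105058; answer -105058
Part II: W1 = -105058; r = -15; f(2) = -1*(19) + 3*(-15) = -64; iterating: f(2)=-64, f(3)=121, f(4)=-313, f(5)=676, f(6)=-1615, f(7)=3643, f(8)=-8488, f(9)=19417, f(10)=-44881, f(11)=103132, f(12)=-237775, f(13)=547171, f(14)=-1260496, f(15)=2902009, f(16)=-6683497; answer -6683497
Part III: W2 = -6683497; w = 68968; 68968 = 2^3 * 37 * 233; sigma = (1 + 2 + 4 + 8) * (1 + 37) * (1 + 233) = 15 * 38 * 234 = 133380; answer 133380
Part IV: W3 = 133380; d = -27; cross terms: (-22*-16 - 29*-29)=1193, (29*17 - -27*-16)=61, (-27*-29 - -22*17)=1157; twice the area = |2411| = 2411; area = 2411/2; boundary points = 1 + 1 + 1 = 3; strictly interior points = area - boundary/2 + 1 = 1205; answer 1205

1205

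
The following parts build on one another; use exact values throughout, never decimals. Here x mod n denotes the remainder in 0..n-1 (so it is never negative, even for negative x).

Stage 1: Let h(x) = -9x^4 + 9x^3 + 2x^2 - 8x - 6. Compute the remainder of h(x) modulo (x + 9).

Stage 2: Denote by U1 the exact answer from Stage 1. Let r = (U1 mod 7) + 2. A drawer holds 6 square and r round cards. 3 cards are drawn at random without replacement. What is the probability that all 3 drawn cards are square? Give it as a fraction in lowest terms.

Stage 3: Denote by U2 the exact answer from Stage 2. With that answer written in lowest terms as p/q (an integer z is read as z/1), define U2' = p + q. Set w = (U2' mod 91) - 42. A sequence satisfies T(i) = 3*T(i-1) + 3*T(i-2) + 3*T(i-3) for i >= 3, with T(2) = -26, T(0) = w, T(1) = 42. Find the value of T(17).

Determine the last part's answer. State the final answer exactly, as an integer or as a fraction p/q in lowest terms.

20200262922

Stage 1: remainder = value at the root: -9*(-9)^4 + 9*(-9)^3 + 2*(-9)^2 - 8*(-9)^1 - 6 = (-59049) + (-6561) + (162) + (72) + (-6) = -65382; answer -65382
Stage 2: U1 = -65382; r = 7; total draws C(13,3) = 286; favorable C(6,3) = 20; P = 10/143; answer 10/143
Stage 3: U2 = 10/143; threaded value p + q = 153; w = 20; T(3) = 3*(-26) + 3*(42) + 3*(20) = 108; iterating: T(3)=108, T(4)=372, T(5)=1362, T(6)=5526, T(7)=21780, T(8)=86004, T(9)=339930, T(10)=1343142, T(11)=5307228, T(12)=20970900, T(13)=82863810, T(14)=327425814, T(15)=1293781572, T(16)=5112213588, T(17)=20200262922; answer 20200262922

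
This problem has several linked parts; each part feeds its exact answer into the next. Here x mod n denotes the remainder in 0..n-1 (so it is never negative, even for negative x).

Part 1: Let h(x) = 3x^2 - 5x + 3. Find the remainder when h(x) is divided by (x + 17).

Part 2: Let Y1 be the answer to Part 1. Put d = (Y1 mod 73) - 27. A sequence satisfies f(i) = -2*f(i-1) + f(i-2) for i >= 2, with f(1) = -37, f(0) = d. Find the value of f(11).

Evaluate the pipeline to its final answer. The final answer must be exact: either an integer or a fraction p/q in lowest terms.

Part 1: remainder = value at the root: 3*(-17)^2 - 5*(-17)^1 + 3 = (867) + (85) + (3) = 955; answer 955
Part 2: Y1 = 955; d = -21; f(2) = -2*(-37) + 1*(-21) = 53; iterating: f(2)=53, f(3)=-143, f(4)=339, f(5)=-821, f(6)=1981, f(7)=-4783, f(8)=11547, f(9)=-27877, f(10)=67301, f(11)=-162479; answer -162479

-162479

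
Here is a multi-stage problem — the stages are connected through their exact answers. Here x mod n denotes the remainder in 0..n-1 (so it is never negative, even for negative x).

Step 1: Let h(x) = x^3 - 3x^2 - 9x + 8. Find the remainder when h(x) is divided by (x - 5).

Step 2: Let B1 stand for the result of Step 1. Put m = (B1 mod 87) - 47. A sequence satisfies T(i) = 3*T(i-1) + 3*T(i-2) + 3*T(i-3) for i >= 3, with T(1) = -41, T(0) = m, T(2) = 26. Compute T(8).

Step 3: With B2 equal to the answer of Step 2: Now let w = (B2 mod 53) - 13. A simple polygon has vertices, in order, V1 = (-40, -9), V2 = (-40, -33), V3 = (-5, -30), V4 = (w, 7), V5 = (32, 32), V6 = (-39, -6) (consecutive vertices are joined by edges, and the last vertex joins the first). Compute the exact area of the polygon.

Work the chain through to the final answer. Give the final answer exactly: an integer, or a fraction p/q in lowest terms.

Step 1: remainder = value at the root: 1*(5)^3 - 3*(5)^2 - 9*(5)^1 + 8 = (125) + (-75) + (-45) + (8) = 13; answer 13
Step 2: B1 = 13; m = -34; T(3) = 3*(26) + 3*(-41) + 3*(-34) = -147; iterating: T(3)=-147, T(4)=-486, T(5)=-1821, T(6)=-7362, T(7)=-29007, T(8)=-114570; answer -114570
Step 3: B2 = -114570; w = 3; cross terms: (-40*-33 - -40*-9)=960, (-40*-30 - -5*-33)=1035, (-5*7 - 3*-30)=55, (3*32 - 32*7)=-128, (32*-6 - -39*32)=1056, (-39*-9 - -40*-6)=111; twice the area = |3089| = 3089; area = 3089/2; answer 3089/2

3089/2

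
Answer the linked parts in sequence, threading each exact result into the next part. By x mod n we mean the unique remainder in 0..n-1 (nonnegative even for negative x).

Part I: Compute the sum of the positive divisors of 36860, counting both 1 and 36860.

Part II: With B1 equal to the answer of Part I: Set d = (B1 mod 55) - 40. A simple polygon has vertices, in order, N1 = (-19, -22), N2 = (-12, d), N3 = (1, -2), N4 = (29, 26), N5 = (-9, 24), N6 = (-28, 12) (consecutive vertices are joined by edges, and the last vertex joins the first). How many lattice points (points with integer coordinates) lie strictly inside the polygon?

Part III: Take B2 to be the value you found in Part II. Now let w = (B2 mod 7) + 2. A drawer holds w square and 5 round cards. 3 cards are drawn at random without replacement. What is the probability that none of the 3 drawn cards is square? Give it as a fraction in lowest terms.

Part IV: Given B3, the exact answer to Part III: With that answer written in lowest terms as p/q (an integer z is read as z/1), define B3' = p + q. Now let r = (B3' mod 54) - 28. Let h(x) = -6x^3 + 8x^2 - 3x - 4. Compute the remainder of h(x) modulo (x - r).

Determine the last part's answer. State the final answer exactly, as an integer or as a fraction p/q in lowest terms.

-1691

Part I: 36860 = 2^2 * 5 * 19 * 97; sigma = (1 + 2 + 4) * (1 + 5) * (1 + 19) * (1 + 97) = 7 * 6 * 20 * 98 = 82320; answer 82320
Part II: B1 = 82320; d = 0; cross terms: (-19*0 - -12*-22)=-264, (-12*-2 - 1*0)=24, (1*26 - 29*-2)=84, (29*24 - -9*26)=930, (-9*12 - -28*24)=564, (-28*-22 - -19*12)=844; twice the area = |2182| = 2182; area = 1091; boundary points = 1 + 1 + 28 + 2 + 1 + 1 = 34; strictly interior points = area - boundary/2 + 1 = 1075; answer 1075
Part III: B2 = 1075; w = 6; total draws C(11,3) = 165; favorable C(5,3) = 10; P = 2/33; answer 2/33
Part IV: B3 = 2/33; threaded value p + q = 35; r = 7; remainder = value at the root: -6*(7)^3 + 8*(7)^2 - 3*(7)^1 - 4 = (-2058) + (392) + (-21) + (-4) = -1691; answer -1691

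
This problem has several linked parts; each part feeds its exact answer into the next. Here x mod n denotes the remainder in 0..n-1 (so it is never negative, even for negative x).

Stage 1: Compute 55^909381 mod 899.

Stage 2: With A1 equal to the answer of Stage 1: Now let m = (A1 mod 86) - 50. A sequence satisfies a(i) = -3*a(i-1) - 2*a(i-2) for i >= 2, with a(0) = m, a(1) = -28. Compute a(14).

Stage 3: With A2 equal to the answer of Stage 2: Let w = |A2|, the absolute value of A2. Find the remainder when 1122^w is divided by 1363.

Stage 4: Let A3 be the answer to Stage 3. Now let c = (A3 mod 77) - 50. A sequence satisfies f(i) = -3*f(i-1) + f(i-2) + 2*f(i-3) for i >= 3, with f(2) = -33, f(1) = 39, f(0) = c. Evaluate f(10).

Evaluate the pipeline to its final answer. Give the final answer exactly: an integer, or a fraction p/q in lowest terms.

-377373

Stage 1: squarings mod 899: 55^1=55, 55^2=328, 55^4=603, 55^8=413, 55^16=658, 55^32=545, 55^64=355, 55^128=165, 55^256=255, 55^512=297, 55^1024=107, 55^2048=661, 55^4096=7, 55^8192=49, 55^16384=603, 55^32768=413, 55^65536=658, 55^131072=545, 55^262144=355, 55^524288=165; 55^909381 = 55^1 * 55^4 * 55^64 * 55^8192 * 55^16384 * 55^32768 * 55^65536 * 55^262144 * 55^524288 = 740 (mod 899); answer 740
Stage 2: A1 = 740; m = 2; a(2) = -3*(-28) - 2*(2) = 80; iterating: a(2)=80, a(3)=-184, a(4)=392, a(5)=-808, a(6)=1640, a(7)=-3304, a(8)=6632, a(9)=-13288, a(10)=26600, a(11)=-53224, a(12)=106472, a(13)=-212968, a(14)=425960; answer 425960
Stage 3: A2 = 425960; w = 425960; squarings mod 1363: 1122^1=1122, 1122^2=835, 1122^4=732, 1122^8=165, 1122^16=1328, 1122^32=1225, 1122^64=1325, 1122^128=81, 1122^256=1109, 1122^512=455, 1122^1024=1212, 1122^2048=993, 1122^4096=600, 1122^8192=168, 1122^16384=964, 1122^32768=1093, 1122^65536=661, 1122^131072=761, 1122^262144=1209; 1122^425960 = 1122^8 * 1122^32 * 1122^64 * 1122^128 * 1122^256 * 1122^512 * 1122^1024 * 1122^2048 * 1122^4096 * 1122^8192 * 1122^16384 * 1122^131072 * 1122^262144 = 518 (mod 1363); answer 518
Stage 4: A3 = 518; c = 6; f(3) = -3*(-33) + 1*(39) + 2*(6) = 150; iterating: f(3)=150, f(4)=-405, f(5)=1299, f(6)=-4002, f(7)=12495, f(8)=-38889, f(9)=121158, f(10)=-377373; answer -377373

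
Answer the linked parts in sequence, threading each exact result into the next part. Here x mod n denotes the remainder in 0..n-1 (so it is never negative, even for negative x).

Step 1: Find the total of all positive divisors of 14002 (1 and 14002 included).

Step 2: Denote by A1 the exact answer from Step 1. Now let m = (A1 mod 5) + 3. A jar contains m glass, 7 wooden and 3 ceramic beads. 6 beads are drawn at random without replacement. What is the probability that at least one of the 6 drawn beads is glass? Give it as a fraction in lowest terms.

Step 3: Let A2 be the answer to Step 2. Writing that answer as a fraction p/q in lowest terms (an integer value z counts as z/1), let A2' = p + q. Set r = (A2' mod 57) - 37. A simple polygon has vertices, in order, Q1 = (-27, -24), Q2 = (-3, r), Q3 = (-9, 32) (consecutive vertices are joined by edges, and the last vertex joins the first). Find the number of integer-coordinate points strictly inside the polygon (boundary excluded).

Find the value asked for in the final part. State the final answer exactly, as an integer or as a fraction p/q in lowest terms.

Step 1: 14002 = 2 * 7001; sigma = (1 + 2) * (1 + 7001) = 3 * 7002 = 21006; answer 21006
Step 2: A1 = 21006; m = 4; total draws C(14,6) = 3003; complement C(10,6) = 210; favorable 3003 - 210 = 2793; P = 133/143; answer 133/143
Step 3: A2 = 133/143; threaded value p + q = 276; r = 11; cross terms: (-27*11 - -3*-24)=-369, (-3*32 - -9*11)=3, (-9*-24 - -27*32)=1080; twice the area = |714| = 714; area = 357; boundary points = 1 + 3 + 2 = 6; strictly interior points = area - boundary/2 + 1 = 355; answer 355

355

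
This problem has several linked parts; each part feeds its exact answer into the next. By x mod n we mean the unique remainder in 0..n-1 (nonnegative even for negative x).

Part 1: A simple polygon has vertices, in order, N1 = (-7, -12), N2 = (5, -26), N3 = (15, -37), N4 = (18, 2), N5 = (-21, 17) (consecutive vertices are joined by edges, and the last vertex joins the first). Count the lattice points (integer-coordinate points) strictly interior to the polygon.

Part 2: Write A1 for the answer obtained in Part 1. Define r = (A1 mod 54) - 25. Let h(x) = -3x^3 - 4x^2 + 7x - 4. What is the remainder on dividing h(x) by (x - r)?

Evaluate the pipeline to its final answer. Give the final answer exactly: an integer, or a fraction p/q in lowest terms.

11148

Part 1: cross terms: (-7*-26 - 5*-12)=242, (5*-37 - 15*-26)=205, (15*2 - 18*-37)=696, (18*17 - -21*2)=348, (-21*-12 - -7*17)=371; twice the area = |1862| = 1862; area = 931; boundary points = 2 + 1 + 3 + 3 + 1 = 10; strictly interior points = area - boundary/2 + 1 = 927; answer 927
Part 2: A1 = 927; r = -16; remainder = value at the root: -3*(-16)^3 - 4*(-16)^2 + 7*(-16)^1 - 4 = (12288) + (-1024) + (-112) + (-4) = 11148; answer 11148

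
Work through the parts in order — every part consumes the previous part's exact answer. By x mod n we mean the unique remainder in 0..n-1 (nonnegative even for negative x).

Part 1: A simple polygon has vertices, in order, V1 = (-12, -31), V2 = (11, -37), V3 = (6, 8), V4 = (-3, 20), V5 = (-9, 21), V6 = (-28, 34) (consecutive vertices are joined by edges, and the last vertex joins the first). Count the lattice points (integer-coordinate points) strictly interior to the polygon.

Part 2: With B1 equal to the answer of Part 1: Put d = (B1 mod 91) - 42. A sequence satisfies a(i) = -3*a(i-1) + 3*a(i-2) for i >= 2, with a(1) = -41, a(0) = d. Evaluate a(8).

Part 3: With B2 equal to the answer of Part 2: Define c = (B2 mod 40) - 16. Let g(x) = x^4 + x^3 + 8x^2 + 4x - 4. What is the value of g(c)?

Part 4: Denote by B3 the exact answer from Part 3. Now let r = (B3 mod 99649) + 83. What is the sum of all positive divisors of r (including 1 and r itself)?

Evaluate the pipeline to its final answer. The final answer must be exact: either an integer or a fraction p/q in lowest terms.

1424

Part 1: cross terms: (-12*-37 - 11*-31)=785, (11*8 - 6*-37)=310, (6*20 - -3*8)=144, (-3*21 - -9*20)=117, (-9*34 - -28*21)=282, (-28*-31 - -12*34)=1276; twice the area = |2914| = 2914; area = 1457; boundary points = 1 + 5 + 3 + 1 + 1 + 1 = 12; strictly interior points = area - boundary/2 + 1 = 1452; answer 1452
Part 2: B1 = 1452; d = 45; a(2) = -3*(-41) + 3*(45) = 258; iterating: a(2)=258, a(3)=-897, a(4)=3465, a(5)=-13086, a(6)=49653, a(7)=-188217, a(8)=713610; answer 713610
Part 3: B2 = 713610; c = -6; 1*(-6)^4 + 1*(-6)^3 + 8*(-6)^2 + 4*(-6)^1 - 4 = (1296) + (-216) + (288) + (-24) + (-4) = 1340; answer 1340
Part 4: B3 = 1340; r = 1423; 1423 is prime, so its only divisors are 1 and 1423; sigma = 1 + 1423 = 1424; answer 1424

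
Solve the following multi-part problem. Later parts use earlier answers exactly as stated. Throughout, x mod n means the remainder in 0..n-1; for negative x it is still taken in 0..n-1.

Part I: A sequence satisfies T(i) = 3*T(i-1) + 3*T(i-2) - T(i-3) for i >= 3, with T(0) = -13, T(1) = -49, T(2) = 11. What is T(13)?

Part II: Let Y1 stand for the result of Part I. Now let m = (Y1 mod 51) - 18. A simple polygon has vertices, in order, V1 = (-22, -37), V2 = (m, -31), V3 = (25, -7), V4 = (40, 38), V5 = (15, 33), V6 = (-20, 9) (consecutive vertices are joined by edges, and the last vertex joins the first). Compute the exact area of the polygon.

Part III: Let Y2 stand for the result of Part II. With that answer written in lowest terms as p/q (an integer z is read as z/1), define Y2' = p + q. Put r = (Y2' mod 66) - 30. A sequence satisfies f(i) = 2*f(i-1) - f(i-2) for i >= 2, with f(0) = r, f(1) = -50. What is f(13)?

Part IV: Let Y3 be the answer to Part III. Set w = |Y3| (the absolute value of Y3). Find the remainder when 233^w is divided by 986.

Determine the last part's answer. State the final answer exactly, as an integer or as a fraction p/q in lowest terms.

291

Part I: T(3) = 3*(11) + 3*(-49) - 1*(-13) = -101; iterating: T(3)=-101, T(4)=-221, T(5)=-977, T(6)=-3493, T(7)=-13189, T(8)=-49069, T(9)=-183281, T(10)=-683861, T(11)=-2552357, T(12)=-9525373, T(13)=-35549329; answer -35549329
Part II: Y1 = -35549329; m = -1; cross terms: (-22*-31 - -1*-37)=645, (-1*-7 - 25*-31)=782, (25*38 - 40*-7)=1230, (40*33 - 15*38)=750, (15*9 - -20*33)=795, (-20*-37 - -22*9)=938; twice the area = |5140| = 5140; area = 2570; answer 2570
Part III: Y2 = 2570; threaded value p + q = 2571; r = 33; f(2) = 2*(-50) - 1*(33) = -133; iterating: f(2)=-133, f(3)=-216, f(4)=-299, f(5)=-382, f(6)=-465, f(7)=-548, f(8)=-631, f(9)=-714, f(10)=-797, f(11)=-880, f(12)=-963, f(13)=-1046; answer -1046
Part IV: Y3 = -1046; w = 1046; squarings mod 986: 233^1=233, 233^2=59, 233^4=523, 233^8=407, 233^16=1, 233^32=1, 233^64=1, 233^128=1, 233^256=1, 233^512=1, 233^1024=1; 233^1046 = 233^2 * 233^4 * 233^16 * 233^1024 = 291 (mod 986); answer 291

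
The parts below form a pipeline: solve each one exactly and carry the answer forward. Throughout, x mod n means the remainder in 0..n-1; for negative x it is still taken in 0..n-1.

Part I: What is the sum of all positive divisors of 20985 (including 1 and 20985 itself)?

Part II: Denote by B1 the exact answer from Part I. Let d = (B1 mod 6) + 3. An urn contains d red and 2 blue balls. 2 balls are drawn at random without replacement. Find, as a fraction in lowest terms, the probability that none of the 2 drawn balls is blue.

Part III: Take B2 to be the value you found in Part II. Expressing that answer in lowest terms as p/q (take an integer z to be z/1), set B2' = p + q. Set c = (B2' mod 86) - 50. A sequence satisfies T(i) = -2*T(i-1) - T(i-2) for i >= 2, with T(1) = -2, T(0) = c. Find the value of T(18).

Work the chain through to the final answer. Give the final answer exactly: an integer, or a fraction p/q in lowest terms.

Part I: 20985 = 3 * 5 * 1399; sigma = (1 + 3) * (1 + 5) * (1 + 1399) = 4 * 6 * 1400 = 33600; answer 33600
Part II: B1 = 33600; d = 3; total draws C(5,2) = 10; favorable C(3,2) = 3; P = 3/10; answer 3/10
Part III: B2 = 3/10; threaded value p + q = 13; c = -37; T(2) = -2*(-2) - 1*(-37) = 41; iterating: T(2)=41, T(3)=-80, T(4)=119, T(5)=-158, T(6)=197, T(7)=-236, T(8)=275, T(9)=-314, T(10)=353, T(11)=-392, T(12)=431, T(13)=-470, T(14)=509, T(15)=-548, T(16)=587, T(17)=-626, T(18)=665; answer 665

665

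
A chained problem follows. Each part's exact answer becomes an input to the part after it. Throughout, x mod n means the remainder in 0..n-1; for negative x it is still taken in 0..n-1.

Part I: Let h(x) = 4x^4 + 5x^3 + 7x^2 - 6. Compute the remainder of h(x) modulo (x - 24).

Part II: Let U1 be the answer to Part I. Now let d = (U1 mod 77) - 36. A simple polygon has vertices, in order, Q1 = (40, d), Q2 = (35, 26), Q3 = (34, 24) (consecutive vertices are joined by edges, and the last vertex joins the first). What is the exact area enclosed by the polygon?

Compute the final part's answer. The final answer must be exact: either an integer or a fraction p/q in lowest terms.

Part I: remainder = value at the root: 4*(24)^4 + 5*(24)^3 + 7*(24)^2 - 6 = (1327104) + (69120) + (4032) + (-6) = 1400250; answer 1400250
Part II: U1 = 1400250; d = -31; cross terms: (40*26 - 35*-31)=2125, (35*24 - 34*26)=-44, (34*-31 - 40*24)=-2014; twice the area = |67| = 67; area = 67/2; answer 67/2

67/2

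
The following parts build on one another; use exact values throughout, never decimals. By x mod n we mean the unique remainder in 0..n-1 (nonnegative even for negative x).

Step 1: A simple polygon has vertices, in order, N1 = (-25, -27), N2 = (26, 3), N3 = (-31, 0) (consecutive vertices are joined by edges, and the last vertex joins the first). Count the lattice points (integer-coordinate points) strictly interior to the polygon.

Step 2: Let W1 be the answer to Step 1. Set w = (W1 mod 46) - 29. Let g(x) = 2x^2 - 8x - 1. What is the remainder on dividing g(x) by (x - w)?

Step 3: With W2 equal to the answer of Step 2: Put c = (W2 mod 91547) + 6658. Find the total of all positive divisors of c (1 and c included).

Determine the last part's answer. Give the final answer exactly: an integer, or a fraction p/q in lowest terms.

Step 1: cross terms: (-25*3 - 26*-27)=627, (26*0 - -31*3)=93, (-31*-27 - -25*0)=837; twice the area = |1557| = 1557; area = 1557/2; boundary points = 3 + 3 + 3 = 9; strictly interior points = area - boundary/2 + 1 = 775; answer 775
Step 2: W1 = 775; w = 10; remainder = value at the root: 2*(10)^2 - 8*(10)^1 - 1 = (200) + (-80) + (-1) = 119; answer 119
Step 3: W2 = 119; c = 6777; 6777 = 3^3 * 251; sigma = (1 + 3 + 9 + 27) * (1 + 251) = 40 * 252 = 10080; answer 10080

10080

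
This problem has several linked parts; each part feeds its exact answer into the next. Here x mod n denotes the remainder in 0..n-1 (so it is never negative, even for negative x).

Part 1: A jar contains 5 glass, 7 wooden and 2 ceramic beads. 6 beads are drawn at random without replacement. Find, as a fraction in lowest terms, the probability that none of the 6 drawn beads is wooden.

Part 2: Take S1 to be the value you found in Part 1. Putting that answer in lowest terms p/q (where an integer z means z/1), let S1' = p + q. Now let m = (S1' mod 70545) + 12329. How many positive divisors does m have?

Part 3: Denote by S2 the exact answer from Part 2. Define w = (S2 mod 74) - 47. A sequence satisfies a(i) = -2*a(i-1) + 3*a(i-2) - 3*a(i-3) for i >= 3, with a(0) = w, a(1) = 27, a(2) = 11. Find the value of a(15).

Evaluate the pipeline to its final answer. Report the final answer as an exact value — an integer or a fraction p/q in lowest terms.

Part 1: total draws C(14,6) = 3003; favorable C(7,6) = 7; P = 1/429; answer 1/429
Part 2: S1 = 1/429; threaded value p + q = 430; m = 12759; 12759 = 3 * 4253; number of divisors = (1+1) * (1+1) = 4; answer 4
Part 3: S2 = 4; w = -43; a(3) = -2*(11) + 3*(27) - 3*(-43) = 188; iterating: a(3)=188, a(4)=-424, a(5)=1379, a(6)=-4594, a(7)=14597, a(8)=-47113, a(9)=151799, a(10)=-488728, a(11)=1574192, a(12)=-5069965, a(13)=16328690, a(14)=-52589851, a(15)=169375667; answer 169375667

169375667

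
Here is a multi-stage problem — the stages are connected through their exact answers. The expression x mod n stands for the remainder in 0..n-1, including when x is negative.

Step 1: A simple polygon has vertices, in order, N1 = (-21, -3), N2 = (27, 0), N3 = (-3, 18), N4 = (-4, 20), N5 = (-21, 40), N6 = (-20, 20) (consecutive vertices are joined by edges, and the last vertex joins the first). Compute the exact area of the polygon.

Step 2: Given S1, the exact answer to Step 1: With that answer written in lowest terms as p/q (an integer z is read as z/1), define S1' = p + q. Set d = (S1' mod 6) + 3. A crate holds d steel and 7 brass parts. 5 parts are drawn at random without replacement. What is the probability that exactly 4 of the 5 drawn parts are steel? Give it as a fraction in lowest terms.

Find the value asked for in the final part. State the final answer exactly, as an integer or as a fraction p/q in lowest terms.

Step 1: cross terms: (-21*0 - 27*-3)=81, (27*18 - -3*0)=486, (-3*20 - -4*18)=12, (-4*40 - -21*20)=260, (-21*20 - -20*40)=380, (-20*-3 - -21*20)=480; twice the area = |1699| = 1699; area = 1699/2; answer 1699/2
Step 2: S1 = 1699/2; threaded value p + q = 1701; d = 6; total draws C(13,5) = 1287; favorable C(6,4)*C(7,1) = 105; P = 35/429; answer 35/429

35/429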